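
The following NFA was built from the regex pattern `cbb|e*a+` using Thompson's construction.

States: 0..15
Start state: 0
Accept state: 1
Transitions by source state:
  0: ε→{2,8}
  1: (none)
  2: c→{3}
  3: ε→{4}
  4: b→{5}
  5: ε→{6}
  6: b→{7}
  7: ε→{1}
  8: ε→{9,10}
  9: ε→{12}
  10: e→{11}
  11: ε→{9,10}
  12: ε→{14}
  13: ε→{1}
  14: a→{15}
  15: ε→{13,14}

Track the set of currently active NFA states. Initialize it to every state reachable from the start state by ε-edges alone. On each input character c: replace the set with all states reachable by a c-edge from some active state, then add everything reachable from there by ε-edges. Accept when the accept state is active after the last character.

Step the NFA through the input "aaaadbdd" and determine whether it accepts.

S₀ = ε-closure({0}) = {0,2,8,9,10,12,14}
'a' @ 1: {1,13,14,15}  ✓accept
'a' @ 2: {1,13,14,15}  ✓accept
'a' @ 3: {1,13,14,15}  ✓accept
'a' @ 4: {1,13,14,15}  ✓accept
'd' @ 5: {}  — dead — no transitions
rest 'bdd' ignored (set empty)
end set {} — state 1 not in

Answer: REJECT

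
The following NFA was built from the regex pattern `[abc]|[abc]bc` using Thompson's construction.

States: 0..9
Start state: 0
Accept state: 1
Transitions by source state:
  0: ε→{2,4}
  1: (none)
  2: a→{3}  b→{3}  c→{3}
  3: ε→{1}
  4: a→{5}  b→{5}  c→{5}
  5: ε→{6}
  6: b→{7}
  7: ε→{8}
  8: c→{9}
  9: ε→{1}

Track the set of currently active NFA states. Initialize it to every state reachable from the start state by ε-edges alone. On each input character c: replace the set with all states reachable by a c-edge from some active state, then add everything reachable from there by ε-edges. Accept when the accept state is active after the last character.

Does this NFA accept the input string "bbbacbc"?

Answer: REJECT

Steps:
S₀ = ε-closure({0}) = {0,2,4}
'b' @ 1: {1,3,5,6}  ✓accept
'b' @ 2: {7,8}
'b' @ 3: {}  — state set empty
rest 'acbc' ignored (set empty)
end set {} — state 1 not in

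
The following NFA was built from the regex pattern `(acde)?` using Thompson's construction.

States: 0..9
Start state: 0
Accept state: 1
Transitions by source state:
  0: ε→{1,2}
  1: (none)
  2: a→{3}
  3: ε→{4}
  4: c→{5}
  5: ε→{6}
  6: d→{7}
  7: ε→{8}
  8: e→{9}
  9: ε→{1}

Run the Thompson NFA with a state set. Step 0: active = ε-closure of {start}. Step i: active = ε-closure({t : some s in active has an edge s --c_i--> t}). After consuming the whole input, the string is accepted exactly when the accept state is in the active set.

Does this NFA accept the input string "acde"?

Answer: ACCEPT

Derivation:
initial (ε-close {0}): {0,1,2}
'a' @ 1: {3,4}
'c' @ 2: {5,6}
'd' @ 3: {7,8}
'e' @ 4: {1,9}  [accepting]
after full input: {1,9}  (accept=1 in)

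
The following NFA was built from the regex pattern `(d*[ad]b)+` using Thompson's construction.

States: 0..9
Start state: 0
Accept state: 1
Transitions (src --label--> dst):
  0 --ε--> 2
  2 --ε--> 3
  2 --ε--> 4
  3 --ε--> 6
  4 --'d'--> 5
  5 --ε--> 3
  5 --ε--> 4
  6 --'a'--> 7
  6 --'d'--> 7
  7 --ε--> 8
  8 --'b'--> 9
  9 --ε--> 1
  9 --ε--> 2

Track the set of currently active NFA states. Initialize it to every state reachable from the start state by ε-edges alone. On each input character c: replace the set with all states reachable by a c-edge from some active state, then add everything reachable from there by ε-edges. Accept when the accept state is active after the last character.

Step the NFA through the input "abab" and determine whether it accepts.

S₀ = ε-closure({0}) = {0,2,3,4,6}
'a' @ 1: {7,8}
'b' @ 2: {1,2,3,4,6,9}  (accept∈set)
'a' @ 3: {7,8}
'b' @ 4: {1,2,3,4,6,9}  (accept∈set)
after full input: {1,2,3,4,6,9}  (accept=1 in)

Answer: ACCEPT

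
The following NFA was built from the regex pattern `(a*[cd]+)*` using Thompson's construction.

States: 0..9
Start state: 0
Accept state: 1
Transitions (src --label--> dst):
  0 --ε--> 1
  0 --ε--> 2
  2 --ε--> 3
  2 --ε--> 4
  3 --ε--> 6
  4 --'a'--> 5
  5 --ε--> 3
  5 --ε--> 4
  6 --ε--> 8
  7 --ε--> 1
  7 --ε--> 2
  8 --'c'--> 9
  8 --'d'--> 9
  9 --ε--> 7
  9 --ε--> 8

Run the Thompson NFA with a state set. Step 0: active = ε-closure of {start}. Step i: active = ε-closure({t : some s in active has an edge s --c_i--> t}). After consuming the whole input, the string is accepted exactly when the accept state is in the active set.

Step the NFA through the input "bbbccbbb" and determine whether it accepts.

Answer: REJECT

Steps:
initial (ε-close {0}): {0,1,2,3,4,6,8}
'b' @ 1: {}  — no active states
rest 'bbccbbb' ignored (set empty)
final: {}; accept 1 not in set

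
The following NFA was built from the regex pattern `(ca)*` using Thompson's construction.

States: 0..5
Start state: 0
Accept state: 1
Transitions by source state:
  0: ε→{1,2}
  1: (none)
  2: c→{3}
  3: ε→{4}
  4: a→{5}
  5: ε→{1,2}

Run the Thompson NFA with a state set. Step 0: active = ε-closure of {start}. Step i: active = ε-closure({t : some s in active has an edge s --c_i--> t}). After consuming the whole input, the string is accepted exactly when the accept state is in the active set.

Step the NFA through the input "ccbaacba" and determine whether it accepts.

Answer: REJECT

Derivation:
S₀ = ε-closure({0}) = {0,1,2}
'c' @ 1: {3,4}
'c' @ 2: {}  — no active states
rest 'baacba' ignored (set empty)
final: {}; accept 1 not in set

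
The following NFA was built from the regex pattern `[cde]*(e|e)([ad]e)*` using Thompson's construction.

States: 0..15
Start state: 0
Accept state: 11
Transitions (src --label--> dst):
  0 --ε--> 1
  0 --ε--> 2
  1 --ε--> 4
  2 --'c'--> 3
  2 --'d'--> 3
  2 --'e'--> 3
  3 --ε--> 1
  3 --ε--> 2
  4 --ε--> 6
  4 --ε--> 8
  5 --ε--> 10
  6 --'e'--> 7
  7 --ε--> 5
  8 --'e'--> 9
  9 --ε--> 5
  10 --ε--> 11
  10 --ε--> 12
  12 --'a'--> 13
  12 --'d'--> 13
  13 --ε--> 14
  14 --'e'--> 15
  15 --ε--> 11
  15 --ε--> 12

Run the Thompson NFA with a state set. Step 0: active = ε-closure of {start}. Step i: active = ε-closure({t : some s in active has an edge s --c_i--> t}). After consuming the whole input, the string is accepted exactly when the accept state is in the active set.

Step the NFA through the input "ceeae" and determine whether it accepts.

start: ε-closure({0}) = {0,1,2,4,6,8}
'c' @ 1: {1,2,3,4,6,8}
'e' @ 2: {1,2,3,4,5,6,7,8,9,10,11,12}  [accepting]
'e' @ 3: {1,2,3,4,5,6,7,8,9,10,11,12}  [accepting]
'a' @ 4: {13,14}
'e' @ 5: {11,12,15}  [accepting]
after full input: {11,12,15}  (accept=11 in)

Answer: ACCEPT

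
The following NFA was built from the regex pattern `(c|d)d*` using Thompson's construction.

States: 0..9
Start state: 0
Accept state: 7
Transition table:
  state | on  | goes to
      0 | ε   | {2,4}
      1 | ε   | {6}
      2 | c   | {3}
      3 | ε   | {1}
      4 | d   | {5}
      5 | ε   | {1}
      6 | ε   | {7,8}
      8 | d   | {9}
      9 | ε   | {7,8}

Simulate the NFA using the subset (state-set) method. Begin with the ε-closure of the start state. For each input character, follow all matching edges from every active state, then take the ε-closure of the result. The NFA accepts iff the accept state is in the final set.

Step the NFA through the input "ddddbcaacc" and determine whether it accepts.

Answer: REJECT

Trace:
start: ε-closure({0}) = {0,2,4}
'd' @ 1: {1,5,6,7,8}  [accepting]
'd' @ 2: {7,8,9}  [accepting]
'd' @ 3: {7,8,9}  [accepting]
'd' @ 4: {7,8,9}  [accepting]
'b' @ 5: {}  — dead — no transitions
rest 'caacc' ignored (set empty)
final: {}; accept 7 not in set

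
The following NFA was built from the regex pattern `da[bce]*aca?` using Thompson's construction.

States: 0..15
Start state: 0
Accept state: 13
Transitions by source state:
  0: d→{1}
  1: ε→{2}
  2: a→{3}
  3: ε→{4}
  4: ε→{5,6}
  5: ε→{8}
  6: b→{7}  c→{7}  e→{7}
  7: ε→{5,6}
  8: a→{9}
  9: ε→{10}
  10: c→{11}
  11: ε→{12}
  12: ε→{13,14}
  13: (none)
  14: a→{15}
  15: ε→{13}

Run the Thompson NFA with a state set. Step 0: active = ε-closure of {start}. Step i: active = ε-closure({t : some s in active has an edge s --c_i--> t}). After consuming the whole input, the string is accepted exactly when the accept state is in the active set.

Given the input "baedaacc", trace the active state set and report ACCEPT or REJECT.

Answer: REJECT

Steps:
initial (ε-close {0}): {0}
'b' @ 1: {}  — state set empty
rest 'aedaacc' ignored (set empty)
after full input: {}  (accept=13 not in)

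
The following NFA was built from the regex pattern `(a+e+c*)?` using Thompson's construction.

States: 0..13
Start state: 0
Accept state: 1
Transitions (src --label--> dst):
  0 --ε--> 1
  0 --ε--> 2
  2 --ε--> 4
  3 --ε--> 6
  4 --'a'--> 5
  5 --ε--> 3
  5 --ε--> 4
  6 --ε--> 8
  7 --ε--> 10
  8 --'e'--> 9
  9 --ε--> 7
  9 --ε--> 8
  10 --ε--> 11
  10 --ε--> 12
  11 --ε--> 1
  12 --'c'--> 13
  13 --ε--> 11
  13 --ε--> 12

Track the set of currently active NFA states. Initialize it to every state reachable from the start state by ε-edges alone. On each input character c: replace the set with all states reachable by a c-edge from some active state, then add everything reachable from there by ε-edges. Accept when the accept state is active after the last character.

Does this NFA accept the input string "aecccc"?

Answer: ACCEPT

Trace:
S₀ = ε-closure({0}) = {0,1,2,4}
'a' @ 1: {3,4,5,6,8}
'e' @ 2: {1,7,8,9,10,11,12}  (accept∈set)
'c' @ 3: {1,11,12,13}  (accept∈set)
'c' @ 4: {1,11,12,13}  (accept∈set)
'c' @ 5: {1,11,12,13}  (accept∈set)
'c' @ 6: {1,11,12,13}  (accept∈set)
final: {1,11,12,13}; accept 1 in set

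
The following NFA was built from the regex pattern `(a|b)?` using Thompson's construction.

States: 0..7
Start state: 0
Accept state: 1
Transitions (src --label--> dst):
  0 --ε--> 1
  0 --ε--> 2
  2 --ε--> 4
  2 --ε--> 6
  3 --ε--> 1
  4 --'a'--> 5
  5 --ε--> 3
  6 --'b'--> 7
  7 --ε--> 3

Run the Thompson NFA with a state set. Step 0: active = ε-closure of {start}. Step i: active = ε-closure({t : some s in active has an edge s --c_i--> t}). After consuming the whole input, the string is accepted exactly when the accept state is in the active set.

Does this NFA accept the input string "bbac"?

initial (ε-close {0}): {0,1,2,4,6}
'b' @ 1: {1,3,7}  ✓accept
'b' @ 2: {}  — dead — no transitions
rest 'ac' ignored (set empty)
after full input: {}  (accept=1 not in)

Answer: REJECT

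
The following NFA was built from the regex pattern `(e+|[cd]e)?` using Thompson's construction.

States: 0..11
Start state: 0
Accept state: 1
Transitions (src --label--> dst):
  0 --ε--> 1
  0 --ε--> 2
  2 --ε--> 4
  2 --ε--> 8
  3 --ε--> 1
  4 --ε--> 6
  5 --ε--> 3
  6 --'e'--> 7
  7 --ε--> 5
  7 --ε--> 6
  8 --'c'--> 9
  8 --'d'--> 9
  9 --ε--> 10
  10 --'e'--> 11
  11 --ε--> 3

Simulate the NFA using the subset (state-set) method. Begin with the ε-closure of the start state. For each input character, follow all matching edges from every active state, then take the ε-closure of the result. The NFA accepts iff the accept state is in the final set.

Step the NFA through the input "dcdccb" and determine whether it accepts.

Answer: REJECT

Trace:
start: ε-closure({0}) = {0,1,2,4,6,8}
'd' @ 1: {9,10}
'c' @ 2: {}  — state set empty
rest 'dccb' ignored (set empty)
end set {} — state 1 not in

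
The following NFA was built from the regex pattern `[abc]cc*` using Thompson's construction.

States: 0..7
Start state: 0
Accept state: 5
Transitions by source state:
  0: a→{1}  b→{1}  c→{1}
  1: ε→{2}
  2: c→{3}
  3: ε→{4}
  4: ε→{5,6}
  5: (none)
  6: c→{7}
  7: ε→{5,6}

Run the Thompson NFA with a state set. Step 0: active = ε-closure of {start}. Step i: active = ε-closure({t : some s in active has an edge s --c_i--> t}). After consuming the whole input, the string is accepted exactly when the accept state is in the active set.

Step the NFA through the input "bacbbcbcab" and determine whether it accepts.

initial (ε-close {0}): {0}
'b' @ 1: {1,2}
'a' @ 2: {}  — state set empty
rest 'cbbcbcab' ignored (set empty)
final: {}; accept 5 not in set

Answer: REJECT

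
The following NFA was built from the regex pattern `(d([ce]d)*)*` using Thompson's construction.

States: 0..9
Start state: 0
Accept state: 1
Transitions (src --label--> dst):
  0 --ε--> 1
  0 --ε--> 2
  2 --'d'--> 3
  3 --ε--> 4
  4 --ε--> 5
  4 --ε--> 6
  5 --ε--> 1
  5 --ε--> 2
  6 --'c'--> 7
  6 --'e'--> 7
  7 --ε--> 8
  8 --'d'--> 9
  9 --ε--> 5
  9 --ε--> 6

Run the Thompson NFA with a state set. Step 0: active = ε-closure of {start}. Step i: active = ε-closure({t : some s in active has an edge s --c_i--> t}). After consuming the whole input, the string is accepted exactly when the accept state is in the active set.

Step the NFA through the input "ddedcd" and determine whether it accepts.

Answer: ACCEPT

Derivation:
start: ε-closure({0}) = {0,1,2}
'd' @ 1: {1,2,3,4,5,6}  (accept∈set)
'd' @ 2: {1,2,3,4,5,6}  (accept∈set)
'e' @ 3: {7,8}
'd' @ 4: {1,2,5,6,9}  (accept∈set)
'c' @ 5: {7,8}
'd' @ 6: {1,2,5,6,9}  (accept∈set)
final: {1,2,5,6,9}; accept 1 in set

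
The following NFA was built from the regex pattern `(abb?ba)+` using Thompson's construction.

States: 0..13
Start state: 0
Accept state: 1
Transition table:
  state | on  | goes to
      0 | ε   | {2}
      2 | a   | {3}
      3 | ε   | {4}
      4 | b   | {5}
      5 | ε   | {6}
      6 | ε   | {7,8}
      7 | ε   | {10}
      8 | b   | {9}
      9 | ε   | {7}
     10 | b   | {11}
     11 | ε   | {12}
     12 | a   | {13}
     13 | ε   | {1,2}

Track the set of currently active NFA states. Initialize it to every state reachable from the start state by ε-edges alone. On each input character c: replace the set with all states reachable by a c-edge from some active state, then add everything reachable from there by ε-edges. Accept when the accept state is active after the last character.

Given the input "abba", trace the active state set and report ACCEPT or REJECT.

Answer: ACCEPT

Steps:
start: ε-closure({0}) = {0,2}
'a' @ 1: {3,4}
'b' @ 2: {5,6,7,8,10}
'b' @ 3: {7,9,10,11,12}
'a' @ 4: {1,2,13}  (accept∈set)
after full input: {1,2,13}  (accept=1 in)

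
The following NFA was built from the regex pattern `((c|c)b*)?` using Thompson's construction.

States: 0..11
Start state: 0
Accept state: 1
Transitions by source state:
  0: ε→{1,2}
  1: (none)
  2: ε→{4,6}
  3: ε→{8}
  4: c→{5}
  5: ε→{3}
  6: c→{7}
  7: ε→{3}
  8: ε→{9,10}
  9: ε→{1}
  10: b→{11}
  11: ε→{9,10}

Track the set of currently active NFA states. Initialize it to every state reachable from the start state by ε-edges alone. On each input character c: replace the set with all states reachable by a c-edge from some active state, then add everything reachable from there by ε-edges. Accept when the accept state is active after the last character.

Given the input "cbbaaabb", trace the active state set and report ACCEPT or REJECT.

initial (ε-close {0}): {0,1,2,4,6}
'c' @ 1: {1,3,5,7,8,9,10}  (accept∈set)
'b' @ 2: {1,9,10,11}  (accept∈set)
'b' @ 3: {1,9,10,11}  (accept∈set)
'a' @ 4: {}  — dead — no transitions
rest 'aabb' ignored (set empty)
after full input: {}  (accept=1 not in)

Answer: REJECT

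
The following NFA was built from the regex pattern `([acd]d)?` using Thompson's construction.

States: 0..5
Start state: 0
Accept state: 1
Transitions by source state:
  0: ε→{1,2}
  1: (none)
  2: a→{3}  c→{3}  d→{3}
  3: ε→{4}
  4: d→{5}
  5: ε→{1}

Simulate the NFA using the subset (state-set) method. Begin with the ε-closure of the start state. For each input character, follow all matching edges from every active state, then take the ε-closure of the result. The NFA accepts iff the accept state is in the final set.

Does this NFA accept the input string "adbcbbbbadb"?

Answer: REJECT

Trace:
start: ε-closure({0}) = {0,1,2}
'a' @ 1: {3,4}
'd' @ 2: {1,5}  ✓accept
'b' @ 3: {}  — dead — no transitions
rest 'cbbbbadb' ignored (set empty)
end set {} — state 1 not in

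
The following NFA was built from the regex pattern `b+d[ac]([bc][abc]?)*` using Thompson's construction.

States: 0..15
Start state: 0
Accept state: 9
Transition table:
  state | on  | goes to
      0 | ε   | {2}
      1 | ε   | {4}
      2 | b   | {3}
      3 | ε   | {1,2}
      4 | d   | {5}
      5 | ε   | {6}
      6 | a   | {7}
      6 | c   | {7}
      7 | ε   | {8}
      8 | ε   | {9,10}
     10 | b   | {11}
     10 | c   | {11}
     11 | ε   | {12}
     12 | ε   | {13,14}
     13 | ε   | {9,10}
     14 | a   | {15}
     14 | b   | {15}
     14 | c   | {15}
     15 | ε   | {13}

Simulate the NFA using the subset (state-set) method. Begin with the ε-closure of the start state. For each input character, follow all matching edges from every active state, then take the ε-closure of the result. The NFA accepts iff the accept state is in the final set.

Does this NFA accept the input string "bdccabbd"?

Answer: REJECT

Trace:
S₀ = ε-closure({0}) = {0,2}
'b' @ 1: {1,2,3,4}
'd' @ 2: {5,6}
'c' @ 3: {7,8,9,10}  [accepting]
'c' @ 4: {9,10,11,12,13,14}  [accepting]
'a' @ 5: {9,10,13,15}  [accepting]
'b' @ 6: {9,10,11,12,13,14}  [accepting]
'b' @ 7: {9,10,11,12,13,14,15}  [accepting]
'd' @ 8: {}  — state set empty
end set {} — state 9 not in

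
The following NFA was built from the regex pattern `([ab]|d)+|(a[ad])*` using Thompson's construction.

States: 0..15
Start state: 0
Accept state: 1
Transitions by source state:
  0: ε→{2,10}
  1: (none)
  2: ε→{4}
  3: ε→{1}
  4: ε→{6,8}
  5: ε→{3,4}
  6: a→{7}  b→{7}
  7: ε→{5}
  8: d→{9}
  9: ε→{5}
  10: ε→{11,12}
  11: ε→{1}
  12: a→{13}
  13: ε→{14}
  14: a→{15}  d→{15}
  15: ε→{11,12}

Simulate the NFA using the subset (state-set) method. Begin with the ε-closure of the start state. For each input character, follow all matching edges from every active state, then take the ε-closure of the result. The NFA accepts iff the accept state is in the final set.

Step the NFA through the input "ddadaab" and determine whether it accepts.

start: ε-closure({0}) = {0,1,2,4,6,8,10,11,12}
'd' @ 1: {1,3,4,5,6,8,9}  ✓accept
'd' @ 2: {1,3,4,5,6,8,9}  ✓accept
'a' @ 3: {1,3,4,5,6,7,8}  ✓accept
'd' @ 4: {1,3,4,5,6,8,9}  ✓accept
'a' @ 5: {1,3,4,5,6,7,8}  ✓accept
'a' @ 6: {1,3,4,5,6,7,8}  ✓accept
'b' @ 7: {1,3,4,5,6,7,8}  ✓accept
end set {1,3,4,5,6,7,8} — state 1 in

Answer: ACCEPT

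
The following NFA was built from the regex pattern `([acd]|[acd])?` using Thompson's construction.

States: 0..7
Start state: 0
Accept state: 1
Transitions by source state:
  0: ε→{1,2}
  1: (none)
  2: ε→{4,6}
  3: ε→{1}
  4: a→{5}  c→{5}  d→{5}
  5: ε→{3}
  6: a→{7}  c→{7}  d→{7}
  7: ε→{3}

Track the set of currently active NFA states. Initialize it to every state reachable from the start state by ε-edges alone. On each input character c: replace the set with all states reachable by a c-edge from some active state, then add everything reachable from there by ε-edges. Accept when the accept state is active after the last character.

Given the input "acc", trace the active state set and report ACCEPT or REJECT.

Answer: REJECT

Steps:
initial (ε-close {0}): {0,1,2,4,6}
'a' @ 1: {1,3,5,7}  [accepting]
'c' @ 2: {}  — dead — no transitions
rest 'c' ignored (set empty)
end set {} — state 1 not in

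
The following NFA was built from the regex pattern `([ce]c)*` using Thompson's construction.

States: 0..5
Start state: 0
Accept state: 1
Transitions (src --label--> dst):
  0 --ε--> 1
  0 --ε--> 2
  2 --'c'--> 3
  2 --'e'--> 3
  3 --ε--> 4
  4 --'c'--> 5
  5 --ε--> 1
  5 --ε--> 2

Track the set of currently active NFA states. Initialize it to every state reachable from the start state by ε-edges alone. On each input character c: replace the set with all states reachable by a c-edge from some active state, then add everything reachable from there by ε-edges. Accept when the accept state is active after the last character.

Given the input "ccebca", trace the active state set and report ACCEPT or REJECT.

Answer: REJECT

Trace:
start: ε-closure({0}) = {0,1,2}
'c' @ 1: {3,4}
'c' @ 2: {1,2,5}  ✓accept
'e' @ 3: {3,4}
'b' @ 4: {}  — state set empty
rest 'ca' ignored (set empty)
end set {} — state 1 not in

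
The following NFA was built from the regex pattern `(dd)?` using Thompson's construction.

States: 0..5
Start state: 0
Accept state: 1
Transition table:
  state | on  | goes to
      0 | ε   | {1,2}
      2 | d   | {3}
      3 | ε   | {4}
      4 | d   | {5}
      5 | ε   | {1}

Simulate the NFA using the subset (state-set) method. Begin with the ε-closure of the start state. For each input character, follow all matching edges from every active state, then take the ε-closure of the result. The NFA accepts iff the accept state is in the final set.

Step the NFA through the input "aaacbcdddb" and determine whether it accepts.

Answer: REJECT

Trace:
S₀ = ε-closure({0}) = {0,1,2}
'a' @ 1: {}  — state set empty
rest 'aacbcdddb' ignored (set empty)
after full input: {}  (accept=1 not in)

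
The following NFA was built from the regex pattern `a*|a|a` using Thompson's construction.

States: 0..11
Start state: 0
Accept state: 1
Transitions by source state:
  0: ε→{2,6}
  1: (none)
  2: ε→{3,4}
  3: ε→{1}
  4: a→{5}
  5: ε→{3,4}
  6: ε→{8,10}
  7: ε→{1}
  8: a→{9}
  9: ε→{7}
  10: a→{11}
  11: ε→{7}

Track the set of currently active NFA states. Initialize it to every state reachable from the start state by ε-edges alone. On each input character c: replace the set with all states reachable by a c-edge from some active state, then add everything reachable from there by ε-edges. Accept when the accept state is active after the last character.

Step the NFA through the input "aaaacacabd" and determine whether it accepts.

Answer: REJECT

Trace:
S₀ = ε-closure({0}) = {0,1,2,3,4,6,8,10}
'a' @ 1: {1,3,4,5,7,9,11}  [accepting]
'a' @ 2: {1,3,4,5}  [accepting]
'a' @ 3: {1,3,4,5}  [accepting]
'a' @ 4: {1,3,4,5}  [accepting]
'c' @ 5: {}  — dead — no transitions
rest 'acabd' ignored (set empty)
end set {} — state 1 not in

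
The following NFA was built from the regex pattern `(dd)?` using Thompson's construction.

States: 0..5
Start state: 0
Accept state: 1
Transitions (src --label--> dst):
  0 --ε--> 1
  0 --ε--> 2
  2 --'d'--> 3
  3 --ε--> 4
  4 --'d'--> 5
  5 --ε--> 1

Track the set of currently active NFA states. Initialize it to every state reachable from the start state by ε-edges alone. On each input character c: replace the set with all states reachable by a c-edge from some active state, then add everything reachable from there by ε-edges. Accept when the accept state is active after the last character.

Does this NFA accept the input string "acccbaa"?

S₀ = ε-closure({0}) = {0,1,2}
'a' @ 1: {}  — state set empty
rest 'cccbaa' ignored (set empty)
final: {}; accept 1 not in set

Answer: REJECT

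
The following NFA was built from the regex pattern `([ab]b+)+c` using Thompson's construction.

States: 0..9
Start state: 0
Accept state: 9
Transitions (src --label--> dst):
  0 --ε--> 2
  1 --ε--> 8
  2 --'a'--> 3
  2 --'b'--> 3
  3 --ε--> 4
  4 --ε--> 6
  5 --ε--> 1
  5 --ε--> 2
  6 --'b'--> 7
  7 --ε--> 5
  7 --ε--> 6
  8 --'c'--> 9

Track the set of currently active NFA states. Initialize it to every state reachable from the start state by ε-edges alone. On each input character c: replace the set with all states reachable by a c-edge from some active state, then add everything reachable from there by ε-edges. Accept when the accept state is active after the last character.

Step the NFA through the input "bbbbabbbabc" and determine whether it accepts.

S₀ = ε-closure({0}) = {0,2}
'b' @ 1: {3,4,6}
'b' @ 2: {1,2,5,6,7,8}
'b' @ 3: {1,2,3,4,5,6,7,8}
'b' @ 4: {1,2,3,4,5,6,7,8}
'a' @ 5: {3,4,6}
'b' @ 6: {1,2,5,6,7,8}
'b' @ 7: {1,2,3,4,5,6,7,8}
'b' @ 8: {1,2,3,4,5,6,7,8}
'a' @ 9: {3,4,6}
'b' @ 10: {1,2,5,6,7,8}
'c' @ 11: {9}  [accepting]
end set {9} — state 9 in

Answer: ACCEPT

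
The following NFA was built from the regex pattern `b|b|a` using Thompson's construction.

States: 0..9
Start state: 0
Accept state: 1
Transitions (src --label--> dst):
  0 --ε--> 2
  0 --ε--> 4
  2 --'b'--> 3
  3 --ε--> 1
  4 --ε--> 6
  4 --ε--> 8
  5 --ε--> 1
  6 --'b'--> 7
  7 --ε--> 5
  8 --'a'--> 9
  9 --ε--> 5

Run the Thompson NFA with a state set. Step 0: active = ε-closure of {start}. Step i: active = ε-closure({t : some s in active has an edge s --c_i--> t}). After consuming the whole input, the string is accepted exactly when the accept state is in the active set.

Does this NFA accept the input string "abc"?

start: ε-closure({0}) = {0,2,4,6,8}
'a' @ 1: {1,5,9}  [accepting]
'b' @ 2: {}  — dead — no transitions
rest 'c' ignored (set empty)
end set {} — state 1 not in

Answer: REJECT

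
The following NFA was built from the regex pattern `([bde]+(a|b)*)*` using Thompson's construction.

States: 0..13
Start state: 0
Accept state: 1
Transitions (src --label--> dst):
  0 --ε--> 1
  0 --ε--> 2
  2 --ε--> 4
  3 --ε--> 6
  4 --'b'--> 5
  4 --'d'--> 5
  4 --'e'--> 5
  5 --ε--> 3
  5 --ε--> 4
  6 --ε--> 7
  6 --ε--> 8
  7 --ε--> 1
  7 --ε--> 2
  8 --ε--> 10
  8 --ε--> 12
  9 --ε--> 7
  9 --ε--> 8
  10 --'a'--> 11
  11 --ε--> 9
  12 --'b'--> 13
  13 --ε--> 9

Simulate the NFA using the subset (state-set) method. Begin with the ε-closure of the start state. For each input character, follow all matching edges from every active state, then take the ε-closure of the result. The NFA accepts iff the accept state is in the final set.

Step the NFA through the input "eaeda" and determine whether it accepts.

Answer: ACCEPT

Derivation:
S₀ = ε-closure({0}) = {0,1,2,4}
'e' @ 1: {1,2,3,4,5,6,7,8,10,12}  [accepting]
'a' @ 2: {1,2,4,7,8,9,10,11,12}  [accepting]
'e' @ 3: {1,2,3,4,5,6,7,8,10,12}  [accepting]
'd' @ 4: {1,2,3,4,5,6,7,8,10,12}  [accepting]
'a' @ 5: {1,2,4,7,8,9,10,11,12}  [accepting]
end set {1,2,4,7,8,9,10,11,12} — state 1 in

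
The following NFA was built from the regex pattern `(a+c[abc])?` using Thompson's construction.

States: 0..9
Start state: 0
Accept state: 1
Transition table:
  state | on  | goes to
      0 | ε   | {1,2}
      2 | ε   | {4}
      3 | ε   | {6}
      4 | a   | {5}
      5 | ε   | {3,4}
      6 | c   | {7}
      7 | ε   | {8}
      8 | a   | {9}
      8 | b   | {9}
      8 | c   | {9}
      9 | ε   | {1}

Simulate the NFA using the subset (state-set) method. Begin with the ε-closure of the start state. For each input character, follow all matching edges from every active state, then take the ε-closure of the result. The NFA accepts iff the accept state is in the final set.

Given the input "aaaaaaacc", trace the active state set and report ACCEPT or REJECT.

Answer: ACCEPT

Steps:
start: ε-closure({0}) = {0,1,2,4}
'a' @ 1: {3,4,5,6}
'a' @ 2: {3,4,5,6}
'a' @ 3: {3,4,5,6}
'a' @ 4: {3,4,5,6}
'a' @ 5: {3,4,5,6}
'a' @ 6: {3,4,5,6}
'a' @ 7: {3,4,5,6}
'c' @ 8: {7,8}
'c' @ 9: {1,9}  [accepting]
final: {1,9}; accept 1 in set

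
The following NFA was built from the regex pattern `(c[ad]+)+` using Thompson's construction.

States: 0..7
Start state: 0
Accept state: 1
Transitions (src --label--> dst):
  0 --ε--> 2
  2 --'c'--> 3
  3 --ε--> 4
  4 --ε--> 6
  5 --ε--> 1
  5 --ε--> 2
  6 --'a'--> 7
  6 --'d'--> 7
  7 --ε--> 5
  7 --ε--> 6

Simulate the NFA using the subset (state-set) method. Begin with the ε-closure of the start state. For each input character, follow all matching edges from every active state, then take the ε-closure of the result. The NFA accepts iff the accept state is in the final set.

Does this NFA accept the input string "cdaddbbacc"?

Answer: REJECT

Trace:
initial (ε-close {0}): {0,2}
'c' @ 1: {3,4,6}
'd' @ 2: {1,2,5,6,7}  ✓accept
'a' @ 3: {1,2,5,6,7}  ✓accept
'd' @ 4: {1,2,5,6,7}  ✓accept
'd' @ 5: {1,2,5,6,7}  ✓accept
'b' @ 6: {}  — dead — no transitions
rest 'bacc' ignored (set empty)
final: {}; accept 1 not in set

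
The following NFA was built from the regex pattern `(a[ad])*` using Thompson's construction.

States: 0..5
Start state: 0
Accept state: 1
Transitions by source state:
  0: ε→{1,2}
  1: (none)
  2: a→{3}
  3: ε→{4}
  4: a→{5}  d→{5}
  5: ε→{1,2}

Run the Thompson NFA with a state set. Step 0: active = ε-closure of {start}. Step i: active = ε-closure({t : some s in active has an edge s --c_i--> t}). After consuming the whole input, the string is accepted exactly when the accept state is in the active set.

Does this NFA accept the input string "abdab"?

start: ε-closure({0}) = {0,1,2}
'a' @ 1: {3,4}
'b' @ 2: {}  — no active states
rest 'dab' ignored (set empty)
end set {} — state 1 not in

Answer: REJECT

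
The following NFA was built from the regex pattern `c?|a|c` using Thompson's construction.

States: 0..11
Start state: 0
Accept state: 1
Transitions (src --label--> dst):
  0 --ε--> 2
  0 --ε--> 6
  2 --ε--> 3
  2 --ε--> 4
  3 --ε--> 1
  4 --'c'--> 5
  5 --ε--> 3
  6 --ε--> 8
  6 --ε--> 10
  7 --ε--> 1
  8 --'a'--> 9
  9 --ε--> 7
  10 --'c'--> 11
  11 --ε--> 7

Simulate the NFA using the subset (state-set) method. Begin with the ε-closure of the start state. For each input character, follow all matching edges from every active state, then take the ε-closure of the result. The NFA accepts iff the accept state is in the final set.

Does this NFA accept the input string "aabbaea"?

Answer: REJECT

Derivation:
start: ε-closure({0}) = {0,1,2,3,4,6,8,10}
'a' @ 1: {1,7,9}  [accepting]
'a' @ 2: {}  — state set empty
rest 'bbaea' ignored (set empty)
final: {}; accept 1 not in set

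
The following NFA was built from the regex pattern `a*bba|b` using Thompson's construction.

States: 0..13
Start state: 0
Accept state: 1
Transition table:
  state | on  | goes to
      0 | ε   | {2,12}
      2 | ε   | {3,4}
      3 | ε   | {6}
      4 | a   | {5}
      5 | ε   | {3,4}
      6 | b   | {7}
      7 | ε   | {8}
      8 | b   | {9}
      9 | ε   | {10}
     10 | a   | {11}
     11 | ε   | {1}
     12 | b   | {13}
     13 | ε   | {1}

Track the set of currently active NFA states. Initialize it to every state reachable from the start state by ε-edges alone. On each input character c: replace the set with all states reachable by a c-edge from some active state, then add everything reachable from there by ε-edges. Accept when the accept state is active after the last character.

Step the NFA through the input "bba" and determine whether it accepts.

Answer: ACCEPT

Derivation:
S₀ = ε-closure({0}) = {0,2,3,4,6,12}
'b' @ 1: {1,7,8,13}  [accepting]
'b' @ 2: {9,10}
'a' @ 3: {1,11}  [accepting]
final: {1,11}; accept 1 in set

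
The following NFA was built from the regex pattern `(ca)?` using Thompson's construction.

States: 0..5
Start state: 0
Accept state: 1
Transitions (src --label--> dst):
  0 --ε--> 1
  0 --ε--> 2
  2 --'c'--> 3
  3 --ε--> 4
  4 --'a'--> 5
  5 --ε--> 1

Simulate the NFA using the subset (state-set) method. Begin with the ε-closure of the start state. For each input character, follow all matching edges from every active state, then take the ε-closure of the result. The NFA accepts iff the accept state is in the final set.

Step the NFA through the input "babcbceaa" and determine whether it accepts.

initial (ε-close {0}): {0,1,2}
'b' @ 1: {}  — dead — no transitions
rest 'abcbceaa' ignored (set empty)
end set {} — state 1 not in

Answer: REJECT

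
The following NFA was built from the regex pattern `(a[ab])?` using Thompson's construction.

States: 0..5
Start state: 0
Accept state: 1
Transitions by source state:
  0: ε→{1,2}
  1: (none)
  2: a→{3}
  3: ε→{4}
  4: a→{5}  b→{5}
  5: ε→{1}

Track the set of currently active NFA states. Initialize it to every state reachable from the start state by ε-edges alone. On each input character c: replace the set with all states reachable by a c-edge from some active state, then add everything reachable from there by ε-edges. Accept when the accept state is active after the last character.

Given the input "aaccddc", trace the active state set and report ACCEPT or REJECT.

start: ε-closure({0}) = {0,1,2}
'a' @ 1: {3,4}
'a' @ 2: {1,5}  ✓accept
'c' @ 3: {}  — no active states
rest 'cddc' ignored (set empty)
final: {}; accept 1 not in set

Answer: REJECT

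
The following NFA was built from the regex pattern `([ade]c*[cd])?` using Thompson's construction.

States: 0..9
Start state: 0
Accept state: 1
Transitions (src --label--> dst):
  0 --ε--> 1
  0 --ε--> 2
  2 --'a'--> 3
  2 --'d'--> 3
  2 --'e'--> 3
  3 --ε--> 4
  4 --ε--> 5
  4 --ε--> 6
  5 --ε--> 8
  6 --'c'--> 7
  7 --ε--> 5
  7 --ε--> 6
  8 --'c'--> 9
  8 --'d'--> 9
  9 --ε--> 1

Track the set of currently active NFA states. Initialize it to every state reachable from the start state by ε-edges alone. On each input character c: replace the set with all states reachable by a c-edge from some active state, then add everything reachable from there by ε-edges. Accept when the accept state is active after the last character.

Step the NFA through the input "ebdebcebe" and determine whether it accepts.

Answer: REJECT

Derivation:
initial (ε-close {0}): {0,1,2}
'e' @ 1: {3,4,5,6,8}
'b' @ 2: {}  — dead — no transitions
rest 'debcebe' ignored (set empty)
after full input: {}  (accept=1 not in)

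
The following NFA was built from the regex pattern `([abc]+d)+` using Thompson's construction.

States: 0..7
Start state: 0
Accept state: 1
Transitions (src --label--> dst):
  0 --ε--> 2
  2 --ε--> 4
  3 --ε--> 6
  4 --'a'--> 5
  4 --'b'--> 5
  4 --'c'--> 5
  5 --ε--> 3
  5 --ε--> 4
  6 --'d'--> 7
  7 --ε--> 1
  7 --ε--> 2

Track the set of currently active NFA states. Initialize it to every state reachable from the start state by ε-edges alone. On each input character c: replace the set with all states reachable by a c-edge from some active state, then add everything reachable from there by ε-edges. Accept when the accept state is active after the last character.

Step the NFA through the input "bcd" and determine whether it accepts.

S₀ = ε-closure({0}) = {0,2,4}
'b' @ 1: {3,4,5,6}
'c' @ 2: {3,4,5,6}
'd' @ 3: {1,2,4,7}  [accepting]
final: {1,2,4,7}; accept 1 in set

Answer: ACCEPT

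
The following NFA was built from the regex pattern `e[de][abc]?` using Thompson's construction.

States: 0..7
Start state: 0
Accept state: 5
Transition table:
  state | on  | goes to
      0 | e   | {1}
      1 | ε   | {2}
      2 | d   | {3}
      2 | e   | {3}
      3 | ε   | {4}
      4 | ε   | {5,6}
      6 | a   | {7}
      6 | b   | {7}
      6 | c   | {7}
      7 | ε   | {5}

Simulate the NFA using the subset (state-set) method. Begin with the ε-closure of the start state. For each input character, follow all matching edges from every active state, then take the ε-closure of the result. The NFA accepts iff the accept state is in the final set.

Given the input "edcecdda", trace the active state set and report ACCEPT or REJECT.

S₀ = ε-closure({0}) = {0}
'e' @ 1: {1,2}
'd' @ 2: {3,4,5,6}  ✓accept
'c' @ 3: {5,7}  ✓accept
'e' @ 4: {}  — no active states
rest 'cdda' ignored (set empty)
final: {}; accept 5 not in set

Answer: REJECT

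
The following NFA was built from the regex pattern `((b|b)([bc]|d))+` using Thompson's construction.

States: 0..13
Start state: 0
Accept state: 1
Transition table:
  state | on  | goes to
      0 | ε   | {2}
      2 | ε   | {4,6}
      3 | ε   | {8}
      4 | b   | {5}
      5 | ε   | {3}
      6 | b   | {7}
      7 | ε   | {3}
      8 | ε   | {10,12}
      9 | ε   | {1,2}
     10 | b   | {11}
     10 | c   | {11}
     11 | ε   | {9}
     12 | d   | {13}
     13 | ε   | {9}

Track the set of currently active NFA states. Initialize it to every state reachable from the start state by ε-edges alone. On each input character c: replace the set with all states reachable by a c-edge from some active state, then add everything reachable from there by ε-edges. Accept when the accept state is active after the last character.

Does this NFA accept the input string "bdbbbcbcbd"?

Answer: ACCEPT

Trace:
start: ε-closure({0}) = {0,2,4,6}
'b' @ 1: {3,5,7,8,10,12}
'd' @ 2: {1,2,4,6,9,13}  (accept∈set)
'b' @ 3: {3,5,7,8,10,12}
'b' @ 4: {1,2,4,6,9,11}  (accept∈set)
'b' @ 5: {3,5,7,8,10,12}
'c' @ 6: {1,2,4,6,9,11}  (accept∈set)
'b' @ 7: {3,5,7,8,10,12}
'c' @ 8: {1,2,4,6,9,11}  (accept∈set)
'b' @ 9: {3,5,7,8,10,12}
'd' @ 10: {1,2,4,6,9,13}  (accept∈set)
end set {1,2,4,6,9,13} — state 1 in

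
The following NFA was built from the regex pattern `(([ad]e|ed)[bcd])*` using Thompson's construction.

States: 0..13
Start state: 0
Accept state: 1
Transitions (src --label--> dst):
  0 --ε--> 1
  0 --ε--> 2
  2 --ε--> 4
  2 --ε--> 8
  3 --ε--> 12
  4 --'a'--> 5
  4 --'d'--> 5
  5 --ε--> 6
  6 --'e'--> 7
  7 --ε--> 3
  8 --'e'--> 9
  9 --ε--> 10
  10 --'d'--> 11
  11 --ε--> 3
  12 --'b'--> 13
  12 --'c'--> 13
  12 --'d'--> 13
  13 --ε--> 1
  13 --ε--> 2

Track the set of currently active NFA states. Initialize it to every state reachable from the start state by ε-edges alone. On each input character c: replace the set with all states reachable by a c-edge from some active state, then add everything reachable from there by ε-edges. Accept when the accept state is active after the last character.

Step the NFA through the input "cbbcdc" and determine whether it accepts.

S₀ = ε-closure({0}) = {0,1,2,4,8}
'c' @ 1: {}  — no active states
rest 'bbcdc' ignored (set empty)
after full input: {}  (accept=1 not in)

Answer: REJECT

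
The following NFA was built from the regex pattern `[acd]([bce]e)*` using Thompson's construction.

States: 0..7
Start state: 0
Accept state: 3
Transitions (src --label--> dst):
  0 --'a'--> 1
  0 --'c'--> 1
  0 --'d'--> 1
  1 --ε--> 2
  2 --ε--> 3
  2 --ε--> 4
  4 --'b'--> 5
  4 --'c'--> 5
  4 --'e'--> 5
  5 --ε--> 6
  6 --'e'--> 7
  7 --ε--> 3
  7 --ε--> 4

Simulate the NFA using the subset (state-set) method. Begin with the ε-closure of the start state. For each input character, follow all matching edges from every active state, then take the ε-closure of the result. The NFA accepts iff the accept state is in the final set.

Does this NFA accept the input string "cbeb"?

initial (ε-close {0}): {0}
'c' @ 1: {1,2,3,4}  ✓accept
'b' @ 2: {5,6}
'e' @ 3: {3,4,7}  ✓accept
'b' @ 4: {5,6}
final: {5,6}; accept 3 not in set

Answer: REJECT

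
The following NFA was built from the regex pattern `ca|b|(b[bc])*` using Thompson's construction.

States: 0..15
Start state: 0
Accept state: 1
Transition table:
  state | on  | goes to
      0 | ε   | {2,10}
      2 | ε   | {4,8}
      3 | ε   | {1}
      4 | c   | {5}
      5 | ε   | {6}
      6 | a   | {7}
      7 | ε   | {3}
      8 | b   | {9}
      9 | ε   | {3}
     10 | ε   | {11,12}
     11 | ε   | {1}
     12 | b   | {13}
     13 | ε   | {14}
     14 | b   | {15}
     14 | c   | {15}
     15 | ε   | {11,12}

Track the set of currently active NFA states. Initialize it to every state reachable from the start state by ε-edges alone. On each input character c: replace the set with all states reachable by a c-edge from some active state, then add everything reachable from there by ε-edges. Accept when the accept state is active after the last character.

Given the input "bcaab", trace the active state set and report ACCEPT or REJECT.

start: ε-closure({0}) = {0,1,2,4,8,10,11,12}
'b' @ 1: {1,3,9,13,14}  ✓accept
'c' @ 2: {1,11,12,15}  ✓accept
'a' @ 3: {}  — state set empty
rest 'ab' ignored (set empty)
final: {}; accept 1 not in set

Answer: REJECT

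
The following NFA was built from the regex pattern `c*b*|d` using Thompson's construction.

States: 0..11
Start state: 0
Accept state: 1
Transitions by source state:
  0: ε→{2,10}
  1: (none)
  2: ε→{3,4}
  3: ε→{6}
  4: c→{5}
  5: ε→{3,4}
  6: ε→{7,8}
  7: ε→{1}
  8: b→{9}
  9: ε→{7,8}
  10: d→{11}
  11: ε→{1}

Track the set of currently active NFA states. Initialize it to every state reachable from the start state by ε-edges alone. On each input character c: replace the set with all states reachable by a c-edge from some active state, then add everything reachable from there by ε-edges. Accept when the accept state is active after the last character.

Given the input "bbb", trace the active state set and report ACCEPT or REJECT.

Answer: ACCEPT

Trace:
initial (ε-close {0}): {0,1,2,3,4,6,7,8,10}
'b' @ 1: {1,7,8,9}  ✓accept
'b' @ 2: {1,7,8,9}  ✓accept
'b' @ 3: {1,7,8,9}  ✓accept
final: {1,7,8,9}; accept 1 in set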